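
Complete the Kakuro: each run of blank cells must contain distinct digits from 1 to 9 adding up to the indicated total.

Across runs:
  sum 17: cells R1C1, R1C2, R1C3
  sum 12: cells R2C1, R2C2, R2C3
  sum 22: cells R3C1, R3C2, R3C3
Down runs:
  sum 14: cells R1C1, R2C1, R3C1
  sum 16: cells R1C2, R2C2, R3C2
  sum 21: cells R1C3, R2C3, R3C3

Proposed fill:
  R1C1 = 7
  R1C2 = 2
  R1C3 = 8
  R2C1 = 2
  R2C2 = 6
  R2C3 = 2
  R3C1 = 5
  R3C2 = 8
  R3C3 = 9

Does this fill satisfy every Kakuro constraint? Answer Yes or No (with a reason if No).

No — the across run R2C1–R2C3 sums to 10, not 12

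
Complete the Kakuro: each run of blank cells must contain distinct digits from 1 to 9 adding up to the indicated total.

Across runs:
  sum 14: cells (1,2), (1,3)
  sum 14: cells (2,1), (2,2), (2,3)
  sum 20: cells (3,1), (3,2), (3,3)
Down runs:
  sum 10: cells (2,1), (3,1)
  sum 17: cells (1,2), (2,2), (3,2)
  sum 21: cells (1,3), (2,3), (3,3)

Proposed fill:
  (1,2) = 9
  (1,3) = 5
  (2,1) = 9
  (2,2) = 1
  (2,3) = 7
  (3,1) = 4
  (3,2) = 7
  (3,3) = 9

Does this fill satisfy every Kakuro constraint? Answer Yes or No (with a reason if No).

No — the down run (2,1)–(3,1) sums to 13, not 10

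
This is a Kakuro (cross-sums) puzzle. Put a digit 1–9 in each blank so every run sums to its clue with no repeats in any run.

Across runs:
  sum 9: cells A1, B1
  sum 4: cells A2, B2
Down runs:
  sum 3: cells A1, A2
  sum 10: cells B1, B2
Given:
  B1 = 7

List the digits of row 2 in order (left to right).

4 in 2 cells must be {1,3}; 3 in 2 cells must be {1,2}.
A1 = 9 − 7 = 2 completes the 9 across.
A2 = 3 − 2 = 1 completes the 3 down.
B2 = 4 − 1 = 3 completes the 4 across.

1, 3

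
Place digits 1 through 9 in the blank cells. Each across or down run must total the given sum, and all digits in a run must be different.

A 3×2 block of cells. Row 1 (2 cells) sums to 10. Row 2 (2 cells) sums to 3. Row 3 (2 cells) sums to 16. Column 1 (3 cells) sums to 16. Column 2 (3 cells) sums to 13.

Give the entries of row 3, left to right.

9, 7

3 in 2 cells must be {1,2}; 16 in 2 cells must be {7,9}.
Nothing is forced directly, so branch on (3,1), whose candidates are 7 or 9. If (3,1) = 7: that forces (2,1) = 1, (2,2) = 2, after which (3,2) would have to be in {9} for the 16 across but in {3,4,5,6,7,8} for the 13 down — contradiction. So (3,1) = 9.
(3,2) = 16 − 9 = 7 completes the 16 across.
Nothing is forced directly, so branch on (2,1), whose candidates are 1 or 2. If (2,1) = 2: then (1,1) would have to be in {1,2,3,4,6,7,8,9} for the 10 across but in {5} for the 16 down — contradiction. So (2,1) = 1.
(1,1) = 16 − 10 = 6 completes the 16 down.
(1,2) = 10 − 6 = 4 completes the 10 across.
(2,2) = 3 − 1 = 2 completes the 3 across.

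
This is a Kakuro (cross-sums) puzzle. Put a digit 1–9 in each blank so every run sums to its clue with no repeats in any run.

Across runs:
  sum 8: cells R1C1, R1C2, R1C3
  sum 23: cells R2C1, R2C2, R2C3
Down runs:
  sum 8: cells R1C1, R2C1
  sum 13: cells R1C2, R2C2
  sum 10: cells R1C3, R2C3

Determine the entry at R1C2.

5

23 in 3 cells must be {6,8,9}.
The 23 across and the 8 down share only 6, so R2C1 = 6.
R1C1 = 8 − 6 = 2 completes the 8 down.
Given what's placed, R1C2 must be 5 to fit the 8 across and 13 down.
R1C3 = 8 − 7 = 1 completes the 8 across.
R2C2 = 13 − 5 = 8 completes the 13 down.
R2C3 = 23 − 14 = 9 completes the 23 across.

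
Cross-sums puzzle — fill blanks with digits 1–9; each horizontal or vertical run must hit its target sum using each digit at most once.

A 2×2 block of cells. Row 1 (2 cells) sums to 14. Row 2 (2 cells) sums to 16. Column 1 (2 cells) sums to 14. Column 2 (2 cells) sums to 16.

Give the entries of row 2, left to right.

9 7

16 in 2 cells must be {7,9}.
The 14 across and the 16 down share only 9, so (1,2) = 9.
The 16 across and the 14 down share only 9, so (2,1) = 9.
(2,2) = 16 − 9 = 7 completes the 16 across.
(1,1) = 14 − 9 = 5 completes the 14 across.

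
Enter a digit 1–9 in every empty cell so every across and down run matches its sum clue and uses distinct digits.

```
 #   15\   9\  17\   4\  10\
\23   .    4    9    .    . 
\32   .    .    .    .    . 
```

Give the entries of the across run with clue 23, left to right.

6, 4, 9, 1, 3

17 in 2 cells must be {8,9}; 4 in 2 cells must be {1,3}.
R2C2 = 9 − 4 = 5 completes the 9 down.
R2C3 = 17 − 9 = 8 completes the 17 down.
R2C4 = 3: the only remaining digit allowed by both the 32 across and the 4 down.
R1C4 = 4 − 3 = 1 completes the 4 down.
Nothing is forced directly, so branch on R2C1, whose candidates are 7 or 9. If R2C1 = 7: then R1C1 would have to be in {2,3,6,7} for the 23 across but in {8} for the 15 down — contradiction. So R2C1 = 9.
R1C1 = 15 − 9 = 6 completes the 15 down.
R1C5 = 23 − 20 = 3 completes the 23 across.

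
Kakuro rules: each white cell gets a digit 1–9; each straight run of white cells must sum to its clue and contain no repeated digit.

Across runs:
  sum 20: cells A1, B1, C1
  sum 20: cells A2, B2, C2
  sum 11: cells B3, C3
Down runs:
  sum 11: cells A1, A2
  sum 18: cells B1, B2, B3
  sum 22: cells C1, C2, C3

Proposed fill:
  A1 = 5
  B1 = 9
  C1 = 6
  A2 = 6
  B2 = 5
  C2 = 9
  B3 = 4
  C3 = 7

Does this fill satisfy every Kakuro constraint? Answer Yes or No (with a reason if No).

Across: 5+9+6=20; 6+5+9=20; 4+7=11. Down: 5+6=11; 9+5+4=18; 6+9+7=22. No digit repeats within any run.

Yes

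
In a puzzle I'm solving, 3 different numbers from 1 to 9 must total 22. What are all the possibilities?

{5,8,9}; {6,7,9}

3 distinct digits from 1–9 sum between 6 and 24.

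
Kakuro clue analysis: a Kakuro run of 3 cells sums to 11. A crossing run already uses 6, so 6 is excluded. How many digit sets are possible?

3 distinct digits from 1–9 sum between 6 and 24.
Dropping sets that contain 6.
Enumerating: {1,2,8}, {1,3,7}, {2,4,5}.

3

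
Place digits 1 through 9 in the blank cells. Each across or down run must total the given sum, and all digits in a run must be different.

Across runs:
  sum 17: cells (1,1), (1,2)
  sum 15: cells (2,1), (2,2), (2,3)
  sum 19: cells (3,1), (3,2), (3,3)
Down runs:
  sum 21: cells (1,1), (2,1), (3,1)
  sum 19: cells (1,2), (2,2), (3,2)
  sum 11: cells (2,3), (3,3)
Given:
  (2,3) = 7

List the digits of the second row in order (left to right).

6, 2, 7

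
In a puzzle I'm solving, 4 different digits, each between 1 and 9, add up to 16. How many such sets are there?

8

4 distinct digits from 1–9 sum between 10 and 30.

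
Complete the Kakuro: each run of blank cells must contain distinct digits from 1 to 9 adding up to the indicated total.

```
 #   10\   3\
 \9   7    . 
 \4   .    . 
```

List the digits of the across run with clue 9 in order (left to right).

4 in 2 cells must be {1,3}; 3 in 2 cells must be {1,2}.
R1C2 = 9 − 7 = 2 completes the 9 across.
R2C1 = 10 − 7 = 3 completes the 10 down.
R2C2 = 4 − 3 = 1 completes the 4 across.

7 2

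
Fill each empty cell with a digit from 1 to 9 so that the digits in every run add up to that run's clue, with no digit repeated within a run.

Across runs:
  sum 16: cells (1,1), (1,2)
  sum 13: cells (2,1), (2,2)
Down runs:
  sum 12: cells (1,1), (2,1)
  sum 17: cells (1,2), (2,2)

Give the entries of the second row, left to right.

5 8

16 in 2 cells must be {7,9}; 17 in 2 cells must be {8,9}.
The 16 across and the 17 down share only 9, so (1,2) = 9.
(2,2) = 17 − 9 = 8 completes the 17 down.
(1,1) = 16 − 9 = 7 completes the 16 across.
(2,1) = 13 − 8 = 5 completes the 13 across.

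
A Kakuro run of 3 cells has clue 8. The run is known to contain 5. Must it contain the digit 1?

Yes

The only way to make 8 from 3 distinct digits under that restriction is {1,2,5}, which contains 1.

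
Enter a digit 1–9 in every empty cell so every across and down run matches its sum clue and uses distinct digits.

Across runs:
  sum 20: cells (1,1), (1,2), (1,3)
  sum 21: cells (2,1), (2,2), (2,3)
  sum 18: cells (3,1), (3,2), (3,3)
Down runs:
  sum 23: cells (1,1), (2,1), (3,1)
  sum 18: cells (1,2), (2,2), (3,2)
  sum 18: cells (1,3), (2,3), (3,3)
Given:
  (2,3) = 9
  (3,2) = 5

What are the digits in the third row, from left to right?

9 5 4

23 in 3 cells must be {6,8,9}.
Given what's placed, (2,1) must be 8 to fit the 21 across and 23 down.
(2,2) = 21 − 17 = 4 completes the 21 across.
(1,2) = 18 − 9 = 9 completes the 18 down.
Given what's placed, (1,1) must be 6 to fit the 20 across and 23 down.
(1,3) = 20 − 15 = 5 completes the 20 across.
(3,1) = 23 − 14 = 9 completes the 23 down.
(3,3) = 18 − 14 = 4 completes the 18 across.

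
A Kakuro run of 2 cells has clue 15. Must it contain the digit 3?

No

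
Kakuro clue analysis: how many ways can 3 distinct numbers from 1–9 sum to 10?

3 distinct digits from 1–9 sum between 6 and 24.
Enumerating: {1,2,7}, {1,3,6}, {1,4,5}, {2,3,5}.

4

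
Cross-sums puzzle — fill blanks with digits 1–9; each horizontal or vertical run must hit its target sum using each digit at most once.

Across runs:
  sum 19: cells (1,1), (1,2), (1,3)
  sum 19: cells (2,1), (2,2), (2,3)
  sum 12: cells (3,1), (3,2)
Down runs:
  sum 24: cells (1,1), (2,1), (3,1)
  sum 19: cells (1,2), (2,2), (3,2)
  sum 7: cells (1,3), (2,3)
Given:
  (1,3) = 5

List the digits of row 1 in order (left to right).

8 6 5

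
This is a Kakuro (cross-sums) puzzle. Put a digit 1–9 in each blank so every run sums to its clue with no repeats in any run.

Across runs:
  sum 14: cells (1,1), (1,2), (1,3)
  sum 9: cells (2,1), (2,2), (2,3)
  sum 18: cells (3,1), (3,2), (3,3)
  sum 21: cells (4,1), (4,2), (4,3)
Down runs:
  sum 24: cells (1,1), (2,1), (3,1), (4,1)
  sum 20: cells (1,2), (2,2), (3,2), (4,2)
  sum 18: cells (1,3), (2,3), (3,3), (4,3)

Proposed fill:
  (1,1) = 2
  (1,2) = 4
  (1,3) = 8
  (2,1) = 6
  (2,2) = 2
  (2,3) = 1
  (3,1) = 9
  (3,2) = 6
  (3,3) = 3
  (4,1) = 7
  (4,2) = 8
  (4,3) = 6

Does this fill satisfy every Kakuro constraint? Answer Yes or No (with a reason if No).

Yes

Across: 2+4+8=14; 6+2+1=9; 9+6+3=18; 7+8+6=21. Down: 2+6+9+7=24; 4+2+6+8=20; 8+1+3+6=18. No digit repeats within any run.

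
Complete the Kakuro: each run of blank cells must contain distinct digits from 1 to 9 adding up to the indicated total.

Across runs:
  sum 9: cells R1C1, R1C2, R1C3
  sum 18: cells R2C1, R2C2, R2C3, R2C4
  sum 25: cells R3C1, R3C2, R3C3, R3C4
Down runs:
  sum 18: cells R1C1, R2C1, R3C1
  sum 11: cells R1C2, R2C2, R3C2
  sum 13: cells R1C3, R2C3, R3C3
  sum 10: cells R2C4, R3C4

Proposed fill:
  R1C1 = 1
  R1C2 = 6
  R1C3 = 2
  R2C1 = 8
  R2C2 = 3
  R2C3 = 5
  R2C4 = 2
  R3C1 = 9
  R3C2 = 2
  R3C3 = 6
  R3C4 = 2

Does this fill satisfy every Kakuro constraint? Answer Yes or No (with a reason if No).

No — the down run R2C4–R3C4 sums to 4, not 10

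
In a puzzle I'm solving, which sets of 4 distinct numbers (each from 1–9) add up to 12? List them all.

{1,2,3,6}; {1,2,4,5}

4 distinct digits from 1–9 sum between 10 and 30.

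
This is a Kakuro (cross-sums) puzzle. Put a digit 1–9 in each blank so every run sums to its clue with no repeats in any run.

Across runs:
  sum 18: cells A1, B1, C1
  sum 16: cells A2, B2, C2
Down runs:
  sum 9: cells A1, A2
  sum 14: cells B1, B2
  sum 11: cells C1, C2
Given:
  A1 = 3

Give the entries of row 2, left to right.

6 8 2

A2 = 9 − 3 = 6 completes the 9 down.
No cell is forced outright now. B2 can only be 8 or 9 (the digits allowed by both its 16 across and its 14 down). If B2 = 9: then B1 would have to be in {6,7,8,9} for the 18 across but in {5} for the 14 down — contradiction. So B2 = 8.
B1 = 14 − 8 = 6 completes the 14 down.
C1 = 18 − 9 = 9 completes the 18 across.
C2 = 16 − 14 = 2 completes the 16 across.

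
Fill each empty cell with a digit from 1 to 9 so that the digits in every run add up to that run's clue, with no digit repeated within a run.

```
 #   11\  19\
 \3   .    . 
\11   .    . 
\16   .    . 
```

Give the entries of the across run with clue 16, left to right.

7 9

3 in 2 cells must be {1,2}; 16 in 2 cells must be {7,9}.
The 3 across and the 19 down share only 2, so R1C2 = 2.
The 16 across and the 11 down share only 7, so R3C1 = 7.
R3C2 = 16 − 7 = 9 completes the 16 across.
R1C1 = 3 − 2 = 1 completes the 3 across.
R2C1 = 11 − 8 = 3 completes the 11 down.
R2C2 = 11 − 3 = 8 completes the 11 across.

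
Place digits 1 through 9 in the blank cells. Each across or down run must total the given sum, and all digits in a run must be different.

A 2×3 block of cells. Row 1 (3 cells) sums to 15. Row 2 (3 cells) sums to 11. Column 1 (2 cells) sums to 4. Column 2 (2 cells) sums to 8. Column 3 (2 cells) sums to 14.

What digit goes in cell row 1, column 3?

4 in 2 cells must be {1,3}.
Nothing is forced directly, so branch on (2,3), whose candidates are 5 or 6 or 8. If (2,3) = 5: that forces (1,3) = 9, after which (2,1) would have to be in {2,4} for the 11 across but in {1,3} for the 4 down — contradiction. If (2,3) = 8: that forces (1,3) = 6, (2,1) = 1, (2,2) = 2, after which (1,1) would have to be in {1,2,4,5,7,8} for the 15 across but in {3} for the 4 down — contradiction. So (2,3) = 6.
(1,3) = 14 − 6 = 8 completes the 14 down.
Nothing is forced directly, so branch on (1,1), whose candidates are 1 or 3. If (1,1) = 3: then (1,2) would have to be in {4} for the 15 across but in {1,2,3,5,6,7} for the 8 down — contradiction. So (1,1) = 1.
(1,2) = 15 − 9 = 6 completes the 15 across.
(2,1) = 4 − 1 = 3 completes the 4 down.
(2,2) = 11 − 9 = 2 completes the 11 across.

8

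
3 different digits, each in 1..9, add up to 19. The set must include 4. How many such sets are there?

2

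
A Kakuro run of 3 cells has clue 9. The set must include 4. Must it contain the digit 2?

The only way to make 9 from 3 distinct digits under that restriction is {2,3,4}, which contains 2.

Yes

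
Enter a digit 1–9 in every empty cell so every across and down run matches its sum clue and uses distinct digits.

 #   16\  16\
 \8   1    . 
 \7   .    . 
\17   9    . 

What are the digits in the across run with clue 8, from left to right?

1 7

17 in 2 cells must be {8,9}.
R1C2 = 8 − 1 = 7 completes the 8 across.
R2C1 = 16 − 10 = 6 completes the 16 down.
R2C2 = 7 − 6 = 1 completes the 7 across.
R3C2 = 17 − 9 = 8 completes the 17 across.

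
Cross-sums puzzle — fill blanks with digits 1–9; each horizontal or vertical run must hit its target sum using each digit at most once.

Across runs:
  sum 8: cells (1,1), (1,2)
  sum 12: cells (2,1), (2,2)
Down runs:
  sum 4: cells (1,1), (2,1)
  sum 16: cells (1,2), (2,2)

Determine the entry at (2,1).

4 in 2 cells must be {1,3}; 16 in 2 cells must be {7,9}.
The 8 across and the 16 down share only 7, so (1,2) = 7.
The 12 across and the 4 down share only 3, so (2,1) = 3.
(2,2) = 12 − 3 = 9 completes the 12 across.
(1,1) = 8 − 7 = 1 completes the 8 across.

3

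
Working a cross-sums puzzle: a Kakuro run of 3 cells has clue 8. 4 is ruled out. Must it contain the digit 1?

The only way to make 8 from 3 distinct digits under that restriction is {1,2,5}, which contains 1.

Yes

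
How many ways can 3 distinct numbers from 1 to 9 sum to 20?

4

3 distinct digits from 1–9 sum between 6 and 24.
Enumerating: {3,8,9}, {4,7,9}, {5,6,9}, {5,7,8}.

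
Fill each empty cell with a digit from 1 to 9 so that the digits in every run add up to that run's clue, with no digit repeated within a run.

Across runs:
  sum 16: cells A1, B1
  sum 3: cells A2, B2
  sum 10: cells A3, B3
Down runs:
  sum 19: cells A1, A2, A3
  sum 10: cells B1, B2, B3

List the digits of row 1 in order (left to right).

9 7

16 in 2 cells must be {7,9}; 3 in 2 cells must be {1,2}.
The 16 across and the 10 down share only 7, so B1 = 7.
The 3 across and the 19 down share only 2, so A2 = 2.
B2 = 3 − 2 = 1 completes the 3 across.
B3 = 10 − 8 = 2 completes the 10 down.
A1 = 16 − 7 = 9 completes the 16 across.
A3 = 10 − 2 = 8 completes the 10 across.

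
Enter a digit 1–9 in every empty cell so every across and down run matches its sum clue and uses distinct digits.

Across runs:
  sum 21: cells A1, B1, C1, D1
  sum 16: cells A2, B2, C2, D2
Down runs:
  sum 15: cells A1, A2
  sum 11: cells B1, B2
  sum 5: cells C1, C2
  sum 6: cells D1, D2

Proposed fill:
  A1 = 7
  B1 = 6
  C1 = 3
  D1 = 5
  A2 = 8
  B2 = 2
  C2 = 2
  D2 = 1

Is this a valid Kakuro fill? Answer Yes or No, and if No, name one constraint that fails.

No — the across run A2–D2 sums to 13, not 16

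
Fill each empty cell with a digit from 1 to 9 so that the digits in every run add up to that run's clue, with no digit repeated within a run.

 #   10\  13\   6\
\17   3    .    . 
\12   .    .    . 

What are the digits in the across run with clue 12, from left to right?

7 4 1

R1C3 = 5: the only remaining digit allowed by both the 17 across and the 6 down.
R2C1 = 10 − 3 = 7 completes the 10 down.
R2C2 = 4: the only remaining digit allowed by both the 12 across and the 13 down.
R2C3 = 12 − 11 = 1 completes the 12 across.
R1C2 = 17 − 8 = 9 completes the 17 across.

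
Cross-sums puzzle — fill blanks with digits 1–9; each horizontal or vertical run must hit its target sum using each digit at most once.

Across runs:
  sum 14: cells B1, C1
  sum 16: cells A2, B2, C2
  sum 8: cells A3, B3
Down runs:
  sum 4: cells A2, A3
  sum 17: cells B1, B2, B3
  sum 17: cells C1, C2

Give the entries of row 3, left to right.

4 in 2 cells must be {1,3}; 17 in 2 cells must be {8,9}.
Nothing is forced directly, so branch on C1, whose candidates are 8 or 9. If C1 = 9: that forces B1 = 5, C2 = 8, B3 = 3, after which B2 would have to be in {1,2,3,5,6,7} for the 16 across but in {9} for the 17 down — contradiction. So C1 = 8.
B1 = 14 − 8 = 6 completes the 14 across.
C2 = 17 − 8 = 9 completes the 17 down.
No cell is forced outright now. A2 can only be 1 or 3 (the digits allowed by both its 16 across and its 4 down). If A2 = 1: then B2 would have to be in {6} for the 16 across but in {2,3,4,7,8,9} for the 17 down — contradiction. So A2 = 3.
B2 = 16 − 12 = 4 completes the 16 across.
A3 = 4 − 3 = 1 completes the 4 down.
B3 = 8 − 1 = 7 completes the 8 across.

1 7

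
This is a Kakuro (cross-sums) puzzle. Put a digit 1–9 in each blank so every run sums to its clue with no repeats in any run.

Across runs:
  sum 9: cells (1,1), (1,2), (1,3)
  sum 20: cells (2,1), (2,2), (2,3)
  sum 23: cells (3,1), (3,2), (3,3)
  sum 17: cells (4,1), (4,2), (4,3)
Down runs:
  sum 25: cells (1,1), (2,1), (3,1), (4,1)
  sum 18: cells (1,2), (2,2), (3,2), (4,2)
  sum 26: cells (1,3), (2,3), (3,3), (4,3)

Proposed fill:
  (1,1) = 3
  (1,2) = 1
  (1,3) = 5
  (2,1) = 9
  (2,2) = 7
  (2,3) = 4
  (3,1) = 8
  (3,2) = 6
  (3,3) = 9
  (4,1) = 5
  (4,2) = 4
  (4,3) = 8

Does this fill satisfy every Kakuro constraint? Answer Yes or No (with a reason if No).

Across: 3+1+5=9; 9+7+4=20; 8+6+9=23; 5+4+8=17. Down: 3+9+8+5=25; 1+7+6+4=18; 5+4+9+8=26. No digit repeats within any run.

Yes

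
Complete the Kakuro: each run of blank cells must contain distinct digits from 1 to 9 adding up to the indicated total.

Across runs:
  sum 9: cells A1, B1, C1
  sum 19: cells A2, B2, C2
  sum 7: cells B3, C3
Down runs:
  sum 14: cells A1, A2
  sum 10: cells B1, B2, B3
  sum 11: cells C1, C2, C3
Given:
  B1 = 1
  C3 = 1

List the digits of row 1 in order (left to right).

5, 1, 3

B3 = 7 − 1 = 6 completes the 7 across.
B2 = 10 − 7 = 3 completes the 10 down.
Given what's placed, C2 must be 7 to fit the 19 across and 11 down.
C1 = 11 − 8 = 3 completes the 11 down.
A2 = 19 − 10 = 9 completes the 19 across.
A1 = 9 − 4 = 5 completes the 9 across.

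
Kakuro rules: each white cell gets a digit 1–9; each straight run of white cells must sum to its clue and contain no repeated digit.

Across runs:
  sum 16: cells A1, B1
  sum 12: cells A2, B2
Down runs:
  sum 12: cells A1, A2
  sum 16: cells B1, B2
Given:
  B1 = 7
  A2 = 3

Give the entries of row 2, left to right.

3, 9

16 in 2 cells must be {7,9}.
A1 = 16 − 7 = 9 completes the 16 across.
B2 = 12 − 3 = 9 completes the 12 across.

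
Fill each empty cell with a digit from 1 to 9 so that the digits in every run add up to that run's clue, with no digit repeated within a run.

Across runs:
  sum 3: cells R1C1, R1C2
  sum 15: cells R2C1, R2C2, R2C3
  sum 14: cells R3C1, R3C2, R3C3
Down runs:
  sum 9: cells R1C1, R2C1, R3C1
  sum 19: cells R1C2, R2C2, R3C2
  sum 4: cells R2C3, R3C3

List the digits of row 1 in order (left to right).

1, 2

3 in 2 cells must be {1,2}; 4 in 2 cells must be {1,3}.
Only 2 fits R1C2 under both its across sum 3 and down sum 19.
R1C1 = 3 − 2 = 1 completes the 3 across.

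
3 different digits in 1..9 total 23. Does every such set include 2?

No

The only way to make 23 from 3 distinct digits is {6,8,9}, which does not contain 2.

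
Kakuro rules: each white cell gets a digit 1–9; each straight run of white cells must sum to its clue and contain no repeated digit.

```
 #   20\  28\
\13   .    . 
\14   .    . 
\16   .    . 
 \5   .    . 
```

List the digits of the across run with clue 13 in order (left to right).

16 in 2 cells must be {7,9}.
Only 4 fits R4C2 under both its across sum 5 and down sum 28.
R4C1 = 5 − 4 = 1 completes the 5 across.
Nothing is forced directly, so branch on R2C2, whose candidates are 8 or 9. If R2C2 = 9: that forces R2C1 = 5, after which R3C1 would have to be in {7,9} for the 16 across but in {6,8} for the 20 down — contradiction. So R2C2 = 8.
R2C1 = 14 − 8 = 6 completes the 14 across.
R3C1 = 9: the only remaining digit allowed by both the 16 across and the 20 down.
R3C2 = 16 − 9 = 7 completes the 16 across.
R1C1 = 20 − 16 = 4 completes the 20 down.
R1C2 = 13 − 4 = 9 completes the 13 across.

4 9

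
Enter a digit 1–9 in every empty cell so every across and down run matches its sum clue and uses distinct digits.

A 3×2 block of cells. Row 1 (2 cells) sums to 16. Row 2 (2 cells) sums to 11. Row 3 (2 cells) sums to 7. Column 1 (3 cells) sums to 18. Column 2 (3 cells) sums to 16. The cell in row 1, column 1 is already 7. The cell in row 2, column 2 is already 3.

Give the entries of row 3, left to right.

3, 4

16 in 2 cells must be {7,9}.
(1,2) = 16 − 7 = 9 completes the 16 across.
(2,1) = 11 − 3 = 8 completes the 11 across.
(3,1) = 18 − 15 = 3 completes the 18 down.
(3,2) = 7 − 3 = 4 completes the 7 across.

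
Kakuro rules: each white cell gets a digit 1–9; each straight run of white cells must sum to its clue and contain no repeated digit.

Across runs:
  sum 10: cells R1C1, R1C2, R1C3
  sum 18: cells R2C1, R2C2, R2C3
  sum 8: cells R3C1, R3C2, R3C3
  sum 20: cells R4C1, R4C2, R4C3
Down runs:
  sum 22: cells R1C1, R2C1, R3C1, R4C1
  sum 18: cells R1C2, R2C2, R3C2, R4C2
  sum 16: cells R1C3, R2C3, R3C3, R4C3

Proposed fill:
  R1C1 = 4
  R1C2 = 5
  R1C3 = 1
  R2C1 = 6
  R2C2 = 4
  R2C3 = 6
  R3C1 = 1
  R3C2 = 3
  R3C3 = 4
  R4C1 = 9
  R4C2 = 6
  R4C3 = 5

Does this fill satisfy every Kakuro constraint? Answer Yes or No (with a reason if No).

No — the across run R2C1–R2C3 sums to 16, not 18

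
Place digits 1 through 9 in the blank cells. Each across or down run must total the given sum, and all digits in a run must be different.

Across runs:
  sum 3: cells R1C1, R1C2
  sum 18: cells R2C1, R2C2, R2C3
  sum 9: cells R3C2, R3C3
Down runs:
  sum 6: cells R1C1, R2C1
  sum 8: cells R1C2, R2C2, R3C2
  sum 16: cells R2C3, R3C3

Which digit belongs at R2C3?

9

3 in 2 cells must be {1,2}; 16 in 2 cells must be {7,9}.
The 9 across and the 16 down share only 7, so R3C3 = 7.
R2C3 = 16 − 7 = 9 completes the 16 down.
R3C2 = 9 − 7 = 2 completes the 9 across.
R1C2 = 1: the only remaining digit allowed by both the 3 across and the 8 down.
R2C2 = 8 − 3 = 5 completes the 8 down.
R1C1 = 3 − 1 = 2 completes the 3 across.
R2C1 = 18 − 14 = 4 completes the 18 across.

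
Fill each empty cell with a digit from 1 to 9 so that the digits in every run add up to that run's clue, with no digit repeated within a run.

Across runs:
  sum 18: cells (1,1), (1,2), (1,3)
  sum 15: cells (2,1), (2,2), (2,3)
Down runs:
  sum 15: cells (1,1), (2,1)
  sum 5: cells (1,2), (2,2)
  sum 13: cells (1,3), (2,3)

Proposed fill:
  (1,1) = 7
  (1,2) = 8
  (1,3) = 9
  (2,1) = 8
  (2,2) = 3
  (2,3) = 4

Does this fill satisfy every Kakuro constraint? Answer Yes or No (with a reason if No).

No — the across run (1,1)–(1,3) sums to 24, not 18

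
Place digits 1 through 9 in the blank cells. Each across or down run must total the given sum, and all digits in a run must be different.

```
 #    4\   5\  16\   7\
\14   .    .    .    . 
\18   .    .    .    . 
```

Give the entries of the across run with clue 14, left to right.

1 4 7 2

4 in 2 cells must be {1,3}; 16 in 2 cells must be {7,9}.
Only 7 fits R1C3 under both its across sum 14 and down sum 16.
R2C3 = 16 − 7 = 9 completes the 16 down.
Given what's placed, R1C1 must be 1 to fit the 14 across and 4 down.
R2C1 = 4 − 1 = 3 completes the 4 down.
No cell is forced outright now. R1C2 can only be 2 or 4 (the digits allowed by both its 14 across and its 5 down). If R1C2 = 2: that forces R1C4 = 4, after which R2C2 would have to be in {1,2,4,5} for the 18 across but in {3} for the 5 down — contradiction. So R1C2 = 4.
R1C4 = 14 − 12 = 2 completes the 14 across.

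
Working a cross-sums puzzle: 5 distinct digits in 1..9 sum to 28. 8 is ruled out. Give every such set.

{1,5,6,7,9}; {2,4,6,7,9}; {3,4,5,7,9}

5 distinct digits from 1–9 sum between 15 and 35.
Dropping sets that contain 8.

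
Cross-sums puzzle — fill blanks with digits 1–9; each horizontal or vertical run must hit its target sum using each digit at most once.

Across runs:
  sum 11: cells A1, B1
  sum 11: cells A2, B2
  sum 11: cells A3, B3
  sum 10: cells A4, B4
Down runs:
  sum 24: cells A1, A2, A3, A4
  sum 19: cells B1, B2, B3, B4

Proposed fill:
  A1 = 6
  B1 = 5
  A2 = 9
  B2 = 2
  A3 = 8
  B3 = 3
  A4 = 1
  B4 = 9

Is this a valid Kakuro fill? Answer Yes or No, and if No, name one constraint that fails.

Yes

Across: 6+5=11; 9+2=11; 8+3=11; 1+9=10. Down: 6+9+8+1=24; 5+2+3+9=19. No digit repeats within any run.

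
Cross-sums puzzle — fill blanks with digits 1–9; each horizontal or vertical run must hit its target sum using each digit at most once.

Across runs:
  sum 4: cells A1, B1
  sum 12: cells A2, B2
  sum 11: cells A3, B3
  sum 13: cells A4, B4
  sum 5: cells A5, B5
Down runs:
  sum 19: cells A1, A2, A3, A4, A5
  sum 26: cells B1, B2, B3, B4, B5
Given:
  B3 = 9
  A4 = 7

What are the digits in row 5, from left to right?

4 1

4 in 2 cells must be {1,3}.
A3 = 11 − 9 = 2 completes the 11 across.
B4 = 13 − 7 = 6 completes the 13 across.
No cell is forced outright now. A1 can only be 1 or 3 (the digits allowed by both its 4 across and its 19 down). If A1 = 3: that forces B1 = 1, after which A2 would have to be in {3,4,5,7,8,9} for the 12 across but in {1,6} for the 19 down — contradiction. So A1 = 1.
B1 = 4 − 1 = 3 completes the 4 across.
B2 = 7: the only remaining digit allowed by both the 12 across and the 26 down.
B5 = 26 − 25 = 1 completes the 26 down.
A2 = 12 − 7 = 5 completes the 12 across.
A5 = 5 − 1 = 4 completes the 5 across.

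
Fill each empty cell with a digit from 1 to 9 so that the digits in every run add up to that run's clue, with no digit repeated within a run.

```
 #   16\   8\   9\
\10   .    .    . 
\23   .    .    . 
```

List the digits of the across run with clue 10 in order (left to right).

7, 2, 1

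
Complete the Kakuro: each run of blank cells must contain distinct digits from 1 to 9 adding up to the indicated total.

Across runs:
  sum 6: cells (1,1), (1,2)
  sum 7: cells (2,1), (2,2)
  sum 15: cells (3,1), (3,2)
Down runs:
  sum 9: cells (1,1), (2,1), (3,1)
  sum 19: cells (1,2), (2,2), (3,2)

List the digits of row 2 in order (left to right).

The 15 across and the 9 down share only 6, so (3,1) = 6.
(3,2) = 15 − 6 = 9 completes the 15 across.
Nothing is forced directly, so branch on (1,1), whose candidates are 1 or 2. If (1,1) = 1: then (1,2) would have to be in {5} for the 6 across but in {2,3,4,6,7,8} for the 19 down — contradiction. So (1,1) = 2.
(1,2) = 6 − 2 = 4 completes the 6 across.
(2,1) = 9 − 8 = 1 completes the 9 down.
(2,2) = 7 − 1 = 6 completes the 7 across.

1 6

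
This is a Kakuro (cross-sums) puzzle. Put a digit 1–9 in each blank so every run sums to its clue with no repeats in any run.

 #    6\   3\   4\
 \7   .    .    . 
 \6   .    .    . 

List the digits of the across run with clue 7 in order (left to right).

7 in 3 cells must be {1,2,4}; 6 in 3 cells must be {1,2,3}; 3 in 2 cells must be {1,2}.
The 7 across and the 4 down share only 1, so R1C3 = 1.
R2C3 = 4 − 1 = 3 completes the 4 down.
Given what's placed, R1C2 must be 2 to fit the 7 across and 3 down.
R2C2 = 3 − 2 = 1 completes the 3 down.
R1C1 = 7 − 3 = 4 completes the 7 across.
R2C1 = 6 − 4 = 2 completes the 6 across.

4 2 1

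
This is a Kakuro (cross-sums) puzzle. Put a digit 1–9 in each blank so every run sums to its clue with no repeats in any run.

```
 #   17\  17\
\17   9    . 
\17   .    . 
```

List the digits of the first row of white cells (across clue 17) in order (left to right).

17 in 2 cells must be {8,9}.
R1C2 = 17 − 9 = 8 completes the 17 across.
R2C1 = 17 − 9 = 8 completes the 17 down.
R2C2 = 17 − 8 = 9 completes the 17 across.

9 8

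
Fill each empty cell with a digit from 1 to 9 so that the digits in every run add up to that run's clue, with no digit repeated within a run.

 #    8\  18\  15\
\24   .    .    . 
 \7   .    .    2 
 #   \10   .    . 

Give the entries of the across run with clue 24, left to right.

24 in 3 cells must be {7,8,9}; 7 in 3 cells must be {1,2,4}.
R1C1 = 7: only digit in both the 24-across and 8-down candidate sets.
R2C1 = 8 − 7 = 1 completes the 8 down.
R2C2 = 7 − 3 = 4 completes the 7 across.
Nothing is forced directly, so branch on R1C2, whose candidates are 8 or 9. If R1C2 = 9: that forces R1C3 = 8, after which R3C2 would have to be in {1,2,3,4,6,7,8,9} for the 10 across but in {5} for the 18 down — contradiction. So R1C2 = 8.
R1C3 = 24 − 15 = 9 completes the 24 across.
R3C2 = 18 − 12 = 6 completes the 18 down.
R3C3 = 10 − 6 = 4 completes the 10 across.

7 8 9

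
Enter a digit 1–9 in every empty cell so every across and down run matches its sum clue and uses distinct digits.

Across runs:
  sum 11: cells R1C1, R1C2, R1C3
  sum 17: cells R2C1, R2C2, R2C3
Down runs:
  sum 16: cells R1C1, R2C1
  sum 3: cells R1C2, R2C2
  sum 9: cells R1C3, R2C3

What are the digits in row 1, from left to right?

16 in 2 cells must be {7,9}; 3 in 2 cells must be {1,2}.
The 11 across and the 16 down share only 7, so R1C1 = 7.
Given what's placed, R1C2 must be 1 to fit the 11 across and 3 down.
R1C3 = 11 − 8 = 3 completes the 11 across.
R2C1 = 16 − 7 = 9 completes the 16 down.
R2C2 = 3 − 1 = 2 completes the 3 down.
R2C3 = 17 − 11 = 6 completes the 17 across.

7 1 3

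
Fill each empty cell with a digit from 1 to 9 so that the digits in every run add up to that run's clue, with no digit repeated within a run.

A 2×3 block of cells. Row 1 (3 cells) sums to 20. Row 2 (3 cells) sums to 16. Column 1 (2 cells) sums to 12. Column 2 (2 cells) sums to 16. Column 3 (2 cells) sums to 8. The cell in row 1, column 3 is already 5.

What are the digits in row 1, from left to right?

16 in 2 cells must be {7,9}.
(2,3) = 8 − 5 = 3 completes the 8 down.
Nothing is forced directly, so branch on (1,2), whose candidates are 7 or 9. If (1,2) = 9: then (1,1) would have to be in {6} for the 20 across but in {3,4,5,7,8,9} for the 12 down — contradiction. So (1,2) = 7.
(1,1) = 20 − 12 = 8 completes the 20 across.
(2,1) = 12 − 8 = 4 completes the 12 down.
(2,2) = 16 − 7 = 9 completes the 16 across.

8 7 5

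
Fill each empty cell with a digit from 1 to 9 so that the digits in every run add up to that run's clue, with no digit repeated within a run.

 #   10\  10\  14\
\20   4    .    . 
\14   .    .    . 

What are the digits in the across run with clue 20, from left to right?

4 7 9

R1C3 = 9: the only remaining digit allowed by both the 20 across and the 14 down.
R2C1 = 10 − 4 = 6 completes the 10 down.
R2C3 = 14 − 9 = 5 completes the 14 down.
R1C2 = 20 − 13 = 7 completes the 20 across.
R2C2 = 14 − 11 = 3 completes the 14 across.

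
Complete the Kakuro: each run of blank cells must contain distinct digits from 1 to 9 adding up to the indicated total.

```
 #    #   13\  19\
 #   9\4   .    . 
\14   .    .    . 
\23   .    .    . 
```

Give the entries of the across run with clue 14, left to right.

3 4 7

4 in 2 cells must be {1,3}; 23 in 3 cells must be {6,8,9}.
Only 3 fits R1C3 under both its across sum 4 and down sum 19.
Given what's placed, R3C3 must be 9 to fit the 23 across and 19 down.
R1C2 = 4 − 3 = 1 completes the 4 across.
R2C3 = 19 − 12 = 7 completes the 19 down.
R3C2 = 8: the only remaining digit allowed by both the 23 across and the 13 down.
R2C2 = 13 − 9 = 4 completes the 13 down.
R3C1 = 23 − 17 = 6 completes the 23 across.
R2C1 = 14 − 11 = 3 completes the 14 across.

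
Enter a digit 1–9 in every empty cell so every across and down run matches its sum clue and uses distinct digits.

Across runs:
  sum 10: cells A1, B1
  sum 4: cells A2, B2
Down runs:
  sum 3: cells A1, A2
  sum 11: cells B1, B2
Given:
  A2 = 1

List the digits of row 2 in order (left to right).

1 3

4 in 2 cells must be {1,3}; 3 in 2 cells must be {1,2}.
A1 = 3 − 1 = 2 completes the 3 down.
B1 = 10 − 2 = 8 completes the 10 across.
B2 = 4 − 1 = 3 completes the 4 across.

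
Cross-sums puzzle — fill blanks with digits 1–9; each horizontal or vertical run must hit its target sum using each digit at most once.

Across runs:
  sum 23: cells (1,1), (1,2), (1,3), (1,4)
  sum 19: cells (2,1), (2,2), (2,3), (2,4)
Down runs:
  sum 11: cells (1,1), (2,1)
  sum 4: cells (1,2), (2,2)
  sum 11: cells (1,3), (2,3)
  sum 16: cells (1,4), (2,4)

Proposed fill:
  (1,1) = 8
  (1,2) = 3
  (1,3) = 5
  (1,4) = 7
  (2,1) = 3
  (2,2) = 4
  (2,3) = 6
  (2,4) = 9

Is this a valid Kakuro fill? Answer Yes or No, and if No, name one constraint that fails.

No — the across run (2,1)–(2,4) sums to 22, not 19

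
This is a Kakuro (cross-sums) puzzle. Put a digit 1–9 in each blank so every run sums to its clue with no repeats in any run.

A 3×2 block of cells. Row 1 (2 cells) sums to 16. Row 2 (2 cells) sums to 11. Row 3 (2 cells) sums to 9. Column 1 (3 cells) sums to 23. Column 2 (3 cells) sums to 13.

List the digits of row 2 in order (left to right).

16 in 2 cells must be {7,9}; 23 in 3 cells must be {6,8,9}.
The 16 across and the 23 down share only 9, so (1,1) = 9.
(1,2) = 16 − 9 = 7 completes the 16 across.
Nothing is forced directly, so branch on (2,1), whose candidates are 6 or 8. If (2,1) = 8: then (2,2) would have to be in {3} for the 11 across but in {1,2,4,5} for the 13 down — contradiction. So (2,1) = 6.
(2,2) = 11 − 6 = 5 completes the 11 across.
(3,1) = 23 − 15 = 8 completes the 23 down.
(3,2) = 9 − 8 = 1 completes the 9 across.

6, 5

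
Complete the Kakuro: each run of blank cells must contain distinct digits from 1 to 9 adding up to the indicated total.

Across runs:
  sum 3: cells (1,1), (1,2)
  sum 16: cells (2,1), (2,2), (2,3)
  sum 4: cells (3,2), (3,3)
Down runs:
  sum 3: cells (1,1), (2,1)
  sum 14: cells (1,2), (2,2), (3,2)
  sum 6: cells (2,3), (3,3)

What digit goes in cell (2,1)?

2

3 in 2 cells must be {1,2}; 4 in 2 cells must be {1,3}.
The 4 across and the 6 down share only 1, so (3,3) = 1.
(2,3) = 6 − 1 = 5 completes the 6 down.
(3,2) = 4 − 1 = 3 completes the 4 across.
(1,2) = 2: the only remaining digit allowed by both the 3 across and the 14 down.
(2,1) = 2: the only remaining digit allowed by both the 16 across and the 3 down.
(2,2) = 16 − 7 = 9 completes the 16 across.
(1,1) = 3 − 2 = 1 completes the 3 across.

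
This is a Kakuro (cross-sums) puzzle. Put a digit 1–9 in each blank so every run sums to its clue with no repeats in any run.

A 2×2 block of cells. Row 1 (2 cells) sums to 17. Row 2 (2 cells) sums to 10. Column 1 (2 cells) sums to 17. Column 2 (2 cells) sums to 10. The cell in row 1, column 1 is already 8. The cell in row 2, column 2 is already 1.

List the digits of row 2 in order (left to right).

17 in 2 cells must be {8,9}.
(1,2) = 17 − 8 = 9 completes the 17 across.
(2,1) = 10 − 1 = 9 completes the 10 across.

9, 1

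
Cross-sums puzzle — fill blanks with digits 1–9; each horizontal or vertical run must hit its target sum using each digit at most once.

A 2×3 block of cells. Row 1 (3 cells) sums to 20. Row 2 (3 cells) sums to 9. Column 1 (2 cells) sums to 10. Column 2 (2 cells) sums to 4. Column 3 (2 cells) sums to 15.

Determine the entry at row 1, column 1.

4 in 2 cells must be {1,3}.
The 20 across and the 4 down share only 3, so (1,2) = 3.
(2,2) = 4 − 3 = 1 completes the 4 down.
Given what's placed, (2,3) must be 6 to fit the 9 across and 15 down.
(1,3) = 15 − 6 = 9 completes the 15 down.
(2,1) = 9 − 7 = 2 completes the 9 across.
(1,1) = 20 − 12 = 8 completes the 20 across.

8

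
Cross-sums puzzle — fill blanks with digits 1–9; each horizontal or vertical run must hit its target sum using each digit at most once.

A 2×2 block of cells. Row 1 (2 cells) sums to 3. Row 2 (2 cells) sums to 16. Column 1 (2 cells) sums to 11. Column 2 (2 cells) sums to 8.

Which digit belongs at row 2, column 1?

9

3 in 2 cells must be {1,2}; 16 in 2 cells must be {7,9}.
The 3 across and the 11 down share only 2, so (1,1) = 2.
(1,2) = 3 − 2 = 1 completes the 3 across.
(2,1) = 11 − 2 = 9 completes the 11 down.
(2,2) = 16 − 9 = 7 completes the 16 across.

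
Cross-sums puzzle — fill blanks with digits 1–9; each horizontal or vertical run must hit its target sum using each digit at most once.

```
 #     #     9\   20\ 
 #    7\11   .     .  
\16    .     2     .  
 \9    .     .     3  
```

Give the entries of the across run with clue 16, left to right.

5 2 9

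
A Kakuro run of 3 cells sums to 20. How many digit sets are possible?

4

3 distinct digits from 1–9 sum between 6 and 24.
Enumerating: {3,8,9}, {4,7,9}, {5,6,9}, {5,7,8}.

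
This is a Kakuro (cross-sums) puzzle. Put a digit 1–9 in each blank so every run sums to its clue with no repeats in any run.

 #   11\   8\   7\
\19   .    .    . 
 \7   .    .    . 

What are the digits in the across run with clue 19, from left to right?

7 in 3 cells must be {1,2,4}.
Nothing is forced directly, so branch on R2C1, whose candidates are 2 or 4. If R2C1 = 4: that forces R1C1 = 7, R1C2 = 3, after which R1C3 would have to be in {9} for the 19 across but in {1,2,3,4,5,6} for the 7 down — contradiction. So R2C1 = 2.
R1C1 = 11 − 2 = 9 completes the 11 down.
Given what's placed, R2C2 must be 1 to fit the 7 across and 8 down.
R2C3 = 7 − 3 = 4 completes the 7 across.
R1C2 = 8 − 1 = 7 completes the 8 down.
R1C3 = 19 − 16 = 3 completes the 19 across.

9 7 3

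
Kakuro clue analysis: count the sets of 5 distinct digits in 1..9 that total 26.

5 distinct digits from 1–9 sum between 15 and 35.

11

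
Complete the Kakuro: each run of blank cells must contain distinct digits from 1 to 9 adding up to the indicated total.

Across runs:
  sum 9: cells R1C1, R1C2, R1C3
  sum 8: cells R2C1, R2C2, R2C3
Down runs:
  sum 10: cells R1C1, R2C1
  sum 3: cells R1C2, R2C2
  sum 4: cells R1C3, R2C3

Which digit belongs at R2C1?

4

3 in 2 cells must be {1,2}; 4 in 2 cells must be {1,3}.
Nothing is forced directly, so branch on R1C2, whose candidates are 1 or 2. If R1C2 = 1: that forces R1C3 = 3, R2C2 = 2, R2C3 = 1, after which R1C1 would have to be in {5} for the 9 across but in {1,2,3,4,6,7,8,9} for the 10 down — contradiction. So R1C2 = 2.
R2C2 = 3 − 2 = 1 completes the 3 down.
Given what's placed, R2C3 must be 3 to fit the 8 across and 4 down.
R1C3 = 4 − 3 = 1 completes the 4 down.
R2C1 = 8 − 4 = 4 completes the 8 across.
R1C1 = 9 − 3 = 6 completes the 9 across.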